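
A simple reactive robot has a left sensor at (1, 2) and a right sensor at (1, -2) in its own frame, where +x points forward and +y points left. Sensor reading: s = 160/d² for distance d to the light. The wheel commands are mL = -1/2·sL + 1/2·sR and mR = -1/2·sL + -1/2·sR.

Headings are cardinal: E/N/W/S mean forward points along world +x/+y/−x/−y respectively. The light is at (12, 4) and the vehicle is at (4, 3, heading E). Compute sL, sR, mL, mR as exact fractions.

16/5 80/29 -32/145 -432/145

left sensor world pos  = (5, 5); dL² = 50
right sensor world pos = (5, 1); dR² = 58
sL = 160/50 = 16/5
sR = 160/58 = 80/29
mL = -1/2·sL + 1/2·sR = -32/145
mR = -1/2·sL + -1/2·sR = -432/145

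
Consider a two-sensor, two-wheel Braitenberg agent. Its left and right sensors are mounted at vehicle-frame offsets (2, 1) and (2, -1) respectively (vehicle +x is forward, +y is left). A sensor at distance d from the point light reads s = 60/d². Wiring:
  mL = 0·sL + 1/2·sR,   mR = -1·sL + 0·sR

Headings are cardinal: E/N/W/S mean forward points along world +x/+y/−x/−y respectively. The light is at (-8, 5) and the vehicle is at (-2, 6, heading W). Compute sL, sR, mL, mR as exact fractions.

15/4 3 3/2 -15/4

left sensor world pos  = (-4, 5); dL² = 16
right sensor world pos = (-4, 7); dR² = 20
sL = 60/16 = 15/4
sR = 60/20 = 3
mL = 0·sL + 1/2·sR = 3/2
mR = -1·sL + 0·sR = -15/4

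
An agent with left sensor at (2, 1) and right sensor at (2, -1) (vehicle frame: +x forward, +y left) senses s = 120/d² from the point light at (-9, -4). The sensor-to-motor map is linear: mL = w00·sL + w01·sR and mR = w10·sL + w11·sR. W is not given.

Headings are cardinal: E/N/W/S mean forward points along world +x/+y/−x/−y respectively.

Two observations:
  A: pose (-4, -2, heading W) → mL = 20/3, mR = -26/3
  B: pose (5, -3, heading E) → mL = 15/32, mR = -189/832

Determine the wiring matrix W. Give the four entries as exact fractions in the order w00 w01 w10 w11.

0 1 -1 1/2

obs A: pose=(-4,-2,W) → sL=12, sR=20/3, mL=20/3, mR=-26/3
obs B: pose=(5,-3,E) → sL=6/13, sR=15/32, mL=15/32, mR=-189/832
sensor matrix S = [[12, 20/3], [6/13, 15/32]]; det S = 265/104
solve [mL_A; mL_B] = S·[w00; w01] and [mR_A; mR_B] = S·[w10; w11]:
  w00 = 0, w01 = 1, w10 = -1, w11 = 1/2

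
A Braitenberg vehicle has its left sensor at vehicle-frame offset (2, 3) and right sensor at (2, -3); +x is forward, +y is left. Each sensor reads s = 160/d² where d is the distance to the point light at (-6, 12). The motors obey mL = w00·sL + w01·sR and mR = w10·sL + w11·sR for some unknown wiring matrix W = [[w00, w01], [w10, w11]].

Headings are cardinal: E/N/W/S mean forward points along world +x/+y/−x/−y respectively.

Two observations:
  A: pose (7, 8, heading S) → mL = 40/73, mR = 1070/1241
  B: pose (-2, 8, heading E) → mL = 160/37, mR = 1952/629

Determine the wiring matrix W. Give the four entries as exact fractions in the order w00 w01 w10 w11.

obs A: pose=(7,8,S) → sL=40/73, sR=20/17, mL=40/73, mR=1070/1241
obs B: pose=(-2,8,E) → sL=160/37, sR=32/17, mL=160/37, mR=1952/629
sensor matrix S = [[40/73, 20/17], [160/37, 32/17]]; det S = -186240/45917
solve [mL_A; mL_B] = S·[w00; w01] and [mR_A; mR_B] = S·[w10; w11]:
  w00 = 1, w01 = 0, w10 = 1/2, w11 = 1/2

1 0 1/2 1/2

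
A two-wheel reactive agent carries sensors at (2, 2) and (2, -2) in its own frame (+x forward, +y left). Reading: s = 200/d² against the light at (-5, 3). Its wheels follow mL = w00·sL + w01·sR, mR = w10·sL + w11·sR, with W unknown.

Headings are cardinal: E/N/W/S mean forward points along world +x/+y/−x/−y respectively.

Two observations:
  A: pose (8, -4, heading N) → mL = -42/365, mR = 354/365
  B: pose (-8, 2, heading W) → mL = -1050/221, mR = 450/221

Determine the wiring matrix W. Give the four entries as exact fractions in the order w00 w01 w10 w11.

obs A: pose=(8,-4,N) → sL=100/73, sR=4/5, mL=-42/365, mR=354/365
obs B: pose=(-8,2,W) → sL=100/17, sR=100/13, mL=-1050/221, mR=450/221
sensor matrix S = [[100/73, 4/5], [100/17, 100/13]]; det S = 94080/16133
solve [mL_A; mL_B] = S·[w00; w01] and [mR_A; mR_B] = S·[w10; w11]:
  w00 = 1/2, w01 = -1, w10 = 1, w11 = -1/2

1/2 -1 1 -1/2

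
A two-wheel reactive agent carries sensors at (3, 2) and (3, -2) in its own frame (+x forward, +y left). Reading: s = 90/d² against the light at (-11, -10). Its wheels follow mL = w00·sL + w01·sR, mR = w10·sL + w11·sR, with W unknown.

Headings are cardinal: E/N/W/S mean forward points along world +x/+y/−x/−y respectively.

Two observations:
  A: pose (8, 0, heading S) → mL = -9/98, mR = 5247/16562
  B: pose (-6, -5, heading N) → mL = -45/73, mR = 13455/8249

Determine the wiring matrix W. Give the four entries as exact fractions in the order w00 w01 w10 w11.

obs A: pose=(8,0,S) → sL=9/49, sR=45/169, mL=-9/98, mR=5247/16562
obs B: pose=(-6,-5,N) → sL=90/73, sR=90/113, mL=-45/73, mR=13455/8249
sensor matrix S = [[9/49, 45/169], [90/73, 90/113]]; det S = -12431880/68309969
solve [mL_A; mL_B] = S·[w00; w01] and [mR_A; mR_B] = S·[w10; w11]:
  w00 = -1/2, w01 = 0, w10 = 1, w11 = 1/2

-1/2 0 1 1/2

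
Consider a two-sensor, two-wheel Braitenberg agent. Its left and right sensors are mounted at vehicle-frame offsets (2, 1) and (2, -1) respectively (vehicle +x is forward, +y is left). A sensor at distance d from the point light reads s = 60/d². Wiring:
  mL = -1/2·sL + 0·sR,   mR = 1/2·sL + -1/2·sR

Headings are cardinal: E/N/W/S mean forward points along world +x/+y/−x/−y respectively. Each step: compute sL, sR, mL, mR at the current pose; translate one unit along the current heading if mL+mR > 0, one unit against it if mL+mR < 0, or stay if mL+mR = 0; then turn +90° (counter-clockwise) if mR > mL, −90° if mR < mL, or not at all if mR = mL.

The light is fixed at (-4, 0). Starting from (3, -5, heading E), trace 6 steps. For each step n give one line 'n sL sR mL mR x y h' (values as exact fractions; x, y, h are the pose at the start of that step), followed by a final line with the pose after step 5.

n=0: pose=(3,-5,E); sL=60/97, sR=20/39; mL=-30/97, mR=200/3783; mL+mR=-10/39 → advance -1; mR−mL=1370/3783 → turn +1·90°
n=1: pose=(2,-5,N); sL=30/17, sR=30/29; mL=-15/17, mR=180/493; mL+mR=-15/29 → advance -1; mR−mL=615/493 → turn +1·90°
n=2: pose=(2,-6,W); sL=12/13, sR=60/41; mL=-6/13, mR=-144/533; mL+mR=-30/41 → advance -1; mR−mL=102/533 → turn +1·90°
n=3: pose=(3,-6,S); sL=15/32, sR=3/5; mL=-15/64, mR=-21/320; mL+mR=-3/10 → advance -1; mR−mL=27/160 → turn +1·90°
n=4: pose=(3,-5,E); sL=60/97, sR=20/39; mL=-30/97, mR=200/3783; mL+mR=-10/39 → advance -1; mR−mL=1370/3783 → turn +1·90°
n=5: pose=(2,-5,N); sL=30/17, sR=30/29; mL=-15/17, mR=180/493; mL+mR=-15/29 → advance -1; mR−mL=615/493 → turn +1·90°

0 60/97 20/39 -30/97 200/3783 3 -5 E
1 30/17 30/29 -15/17 180/493 2 -5 N
2 12/13 60/41 -6/13 -144/533 2 -6 W
3 15/32 3/5 -15/64 -21/320 3 -6 S
4 60/97 20/39 -30/97 200/3783 3 -5 E
5 30/17 30/29 -15/17 180/493 2 -5 N
final 2 -6 W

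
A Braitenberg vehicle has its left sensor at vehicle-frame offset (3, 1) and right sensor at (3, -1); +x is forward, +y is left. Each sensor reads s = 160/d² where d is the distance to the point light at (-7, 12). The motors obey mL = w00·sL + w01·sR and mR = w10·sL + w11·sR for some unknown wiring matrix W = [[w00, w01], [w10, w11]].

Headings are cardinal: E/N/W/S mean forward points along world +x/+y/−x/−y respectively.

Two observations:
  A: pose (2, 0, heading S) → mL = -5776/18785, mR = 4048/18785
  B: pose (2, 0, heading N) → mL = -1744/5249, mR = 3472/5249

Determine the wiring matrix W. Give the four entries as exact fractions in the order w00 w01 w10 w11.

1/2 -1 1 -1/2

obs A: pose=(2,0,S) → sL=32/65, sR=160/289, mL=-5776/18785, mR=4048/18785
obs B: pose=(2,0,N) → sL=32/29, sR=160/181, mL=-1744/5249, mR=3472/5249
sensor matrix S = [[32/65, 160/289], [32/29, 160/181]]; det S = -3465216/19720493
solve [mL_A; mL_B] = S·[w00; w01] and [mR_A; mR_B] = S·[w10; w11]:
  w00 = 1/2, w01 = -1, w10 = 1, w11 = -1/2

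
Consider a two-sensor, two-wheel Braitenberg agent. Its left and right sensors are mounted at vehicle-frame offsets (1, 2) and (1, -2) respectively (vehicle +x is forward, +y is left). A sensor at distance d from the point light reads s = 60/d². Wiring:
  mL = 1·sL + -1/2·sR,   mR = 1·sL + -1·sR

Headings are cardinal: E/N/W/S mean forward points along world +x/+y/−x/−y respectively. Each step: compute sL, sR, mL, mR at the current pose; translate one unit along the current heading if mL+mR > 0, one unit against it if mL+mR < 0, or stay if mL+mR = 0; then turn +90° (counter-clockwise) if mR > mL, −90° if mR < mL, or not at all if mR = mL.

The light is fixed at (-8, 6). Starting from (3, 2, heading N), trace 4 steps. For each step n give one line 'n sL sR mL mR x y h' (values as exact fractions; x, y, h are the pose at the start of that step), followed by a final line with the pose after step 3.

n=0: pose=(3,2,N); sL=2/3, sR=30/89; mL=133/267, mR=88/267; mL+mR=221/267 → advance +1; mR−mL=-15/89 → turn -1·90°
n=1: pose=(3,3,E); sL=12/29, sR=60/169; mL=1158/4901, mR=288/4901; mL+mR=1446/4901 → advance +1; mR−mL=-30/169 → turn -1·90°
n=2: pose=(4,3,S); sL=15/53, sR=15/29; mL=75/3074, mR=-360/1537; mL+mR=-645/3074 → advance -1; mR−mL=-15/58 → turn -1·90°
n=3: pose=(4,4,W); sL=60/137, sR=60/121; mL=3150/16577, mR=-960/16577; mL+mR=2190/16577 → advance +1; mR−mL=-30/121 → turn -1·90°

0 2/3 30/89 133/267 88/267 3 2 N
1 12/29 60/169 1158/4901 288/4901 3 3 E
2 15/53 15/29 75/3074 -360/1537 4 3 S
3 60/137 60/121 3150/16577 -960/16577 4 4 W
final 3 4 N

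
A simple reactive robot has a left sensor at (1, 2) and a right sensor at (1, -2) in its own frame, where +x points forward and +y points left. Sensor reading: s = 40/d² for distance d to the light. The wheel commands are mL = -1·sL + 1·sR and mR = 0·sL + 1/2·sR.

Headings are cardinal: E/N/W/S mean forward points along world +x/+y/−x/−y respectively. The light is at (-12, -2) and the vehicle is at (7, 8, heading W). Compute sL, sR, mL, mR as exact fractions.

left sensor world pos  = (6, 6); dL² = 388
right sensor world pos = (6, 10); dR² = 468
sL = 40/388 = 10/97
sR = 40/468 = 10/117
mL = -1·sL + 1·sR = -200/11349
mR = 0·sL + 1/2·sR = 5/117

10/97 10/117 -200/11349 5/117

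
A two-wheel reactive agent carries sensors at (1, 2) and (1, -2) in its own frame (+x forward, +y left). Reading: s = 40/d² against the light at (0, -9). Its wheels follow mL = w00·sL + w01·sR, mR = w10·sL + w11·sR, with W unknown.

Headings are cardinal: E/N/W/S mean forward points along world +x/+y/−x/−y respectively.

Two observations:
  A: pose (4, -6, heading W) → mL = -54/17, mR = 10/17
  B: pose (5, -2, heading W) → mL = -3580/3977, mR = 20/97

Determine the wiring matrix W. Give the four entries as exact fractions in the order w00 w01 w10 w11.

-1/2 -1 0 1/2

obs A: pose=(4,-6,W) → sL=4, sR=20/17, mL=-54/17, mR=10/17
obs B: pose=(5,-2,W) → sL=40/41, sR=40/97, mL=-3580/3977, mR=20/97
sensor matrix S = [[4, 20/17], [40/41, 40/97]]; det S = 33920/67609
solve [mL_A; mL_B] = S·[w00; w01] and [mR_A; mR_B] = S·[w10; w11]:
  w00 = -1/2, w01 = -1, w10 = 0, w11 = 1/2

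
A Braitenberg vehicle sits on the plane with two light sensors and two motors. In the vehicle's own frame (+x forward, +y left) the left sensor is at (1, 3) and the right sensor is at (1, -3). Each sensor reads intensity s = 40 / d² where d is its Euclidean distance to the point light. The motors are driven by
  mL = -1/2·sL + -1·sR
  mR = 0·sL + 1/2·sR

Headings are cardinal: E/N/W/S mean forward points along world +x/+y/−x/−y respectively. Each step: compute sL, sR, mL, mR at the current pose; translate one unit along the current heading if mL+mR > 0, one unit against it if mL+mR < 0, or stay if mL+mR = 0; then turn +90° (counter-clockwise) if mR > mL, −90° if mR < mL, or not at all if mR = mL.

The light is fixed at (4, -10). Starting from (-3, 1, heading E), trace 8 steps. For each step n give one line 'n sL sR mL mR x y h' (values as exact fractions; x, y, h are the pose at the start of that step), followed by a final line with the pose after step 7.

0 5/29 2/5 -141/290 1/5 -3 1 E
1 8/53 40/169 -2796/8957 20/169 -4 1 N
2 4/13 4/25 -102/325 2/25 -4 0 W
3 40/97 40/181 -7500/17557 20/181 -3 0 S
4 5/29 2/5 -141/290 1/5 -3 1 E
5 8/53 40/169 -2796/8957 20/169 -4 1 N
6 4/13 4/25 -102/325 2/25 -4 0 W
7 40/97 40/181 -7500/17557 20/181 -3 0 S
final -3 1 E

n=0: pose=(-3,1,E); sL=5/29, sR=2/5; mL=-141/290, mR=1/5; mL+mR=-83/290 → advance -1; mR−mL=199/290 → turn +1·90°
n=1: pose=(-4,1,N); sL=8/53, sR=40/169; mL=-2796/8957, mR=20/169; mL+mR=-1736/8957 → advance -1; mR−mL=3856/8957 → turn +1·90°
n=2: pose=(-4,0,W); sL=4/13, sR=4/25; mL=-102/325, mR=2/25; mL+mR=-76/325 → advance -1; mR−mL=128/325 → turn +1·90°
n=3: pose=(-3,0,S); sL=40/97, sR=40/181; mL=-7500/17557, mR=20/181; mL+mR=-5560/17557 → advance -1; mR−mL=9440/17557 → turn +1·90°
n=4: pose=(-3,1,E); sL=5/29, sR=2/5; mL=-141/290, mR=1/5; mL+mR=-83/290 → advance -1; mR−mL=199/290 → turn +1·90°
n=5: pose=(-4,1,N); sL=8/53, sR=40/169; mL=-2796/8957, mR=20/169; mL+mR=-1736/8957 → advance -1; mR−mL=3856/8957 → turn +1·90°
n=6: pose=(-4,0,W); sL=4/13, sR=4/25; mL=-102/325, mR=2/25; mL+mR=-76/325 → advance -1; mR−mL=128/325 → turn +1·90°
n=7: pose=(-3,0,S); sL=40/97, sR=40/181; mL=-7500/17557, mR=20/181; mL+mR=-5560/17557 → advance -1; mR−mL=9440/17557 → turn +1·90°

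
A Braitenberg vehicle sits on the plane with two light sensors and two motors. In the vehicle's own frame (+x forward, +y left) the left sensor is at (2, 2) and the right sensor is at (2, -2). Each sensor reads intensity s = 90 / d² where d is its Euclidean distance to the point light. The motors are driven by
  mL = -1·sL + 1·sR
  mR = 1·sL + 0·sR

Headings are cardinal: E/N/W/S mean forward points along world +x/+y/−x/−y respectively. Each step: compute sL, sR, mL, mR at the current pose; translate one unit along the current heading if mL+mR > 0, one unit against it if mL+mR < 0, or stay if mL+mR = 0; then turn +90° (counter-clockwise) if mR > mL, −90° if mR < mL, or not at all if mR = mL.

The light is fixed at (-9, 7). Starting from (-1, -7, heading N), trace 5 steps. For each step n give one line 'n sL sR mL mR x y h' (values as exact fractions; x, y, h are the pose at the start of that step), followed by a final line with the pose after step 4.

0 1/2 45/122 -8/61 1/2 -1 -7 N
1 10/29 90/157 1040/4553 10/29 -1 -6 W
2 5/17 9/25 28/425 5/17 -2 -6 S
3 2/5 90/337 -224/1685 2/5 -2 -7 E
4 1/2 45/122 -8/61 1/2 -1 -7 N
final -1 -6 W

n=0: pose=(-1,-7,N); sL=1/2, sR=45/122; mL=-8/61, mR=1/2; mL+mR=45/122 → advance +1; mR−mL=77/122 → turn +1·90°
n=1: pose=(-1,-6,W); sL=10/29, sR=90/157; mL=1040/4553, mR=10/29; mL+mR=90/157 → advance +1; mR−mL=530/4553 → turn +1·90°
n=2: pose=(-2,-6,S); sL=5/17, sR=9/25; mL=28/425, mR=5/17; mL+mR=9/25 → advance +1; mR−mL=97/425 → turn +1·90°
n=3: pose=(-2,-7,E); sL=2/5, sR=90/337; mL=-224/1685, mR=2/5; mL+mR=90/337 → advance +1; mR−mL=898/1685 → turn +1·90°
n=4: pose=(-1,-7,N); sL=1/2, sR=45/122; mL=-8/61, mR=1/2; mL+mR=45/122 → advance +1; mR−mL=77/122 → turn +1·90°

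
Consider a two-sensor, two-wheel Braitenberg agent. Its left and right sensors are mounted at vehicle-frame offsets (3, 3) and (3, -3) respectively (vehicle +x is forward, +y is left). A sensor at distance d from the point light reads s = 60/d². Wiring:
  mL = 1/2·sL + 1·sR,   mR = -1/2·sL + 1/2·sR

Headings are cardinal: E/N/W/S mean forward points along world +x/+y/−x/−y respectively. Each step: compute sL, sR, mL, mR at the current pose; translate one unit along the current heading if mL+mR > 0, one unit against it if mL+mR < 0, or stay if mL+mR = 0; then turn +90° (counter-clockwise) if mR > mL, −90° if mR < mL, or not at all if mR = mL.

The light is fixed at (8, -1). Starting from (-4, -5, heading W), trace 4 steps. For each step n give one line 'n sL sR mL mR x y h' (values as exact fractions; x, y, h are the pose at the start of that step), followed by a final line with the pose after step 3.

n=0: pose=(-4,-5,W); sL=30/137, sR=30/113; mL=5805/15481, mR=360/15481; mL+mR=45/113 → advance +1; mR−mL=-5445/15481 → turn -1·90°
n=1: pose=(-5,-5,N); sL=60/257, sR=60/101; mL=18450/25957, mR=4680/25957; mL+mR=90/101 → advance +1; mR−mL=-13770/25957 → turn -1·90°
n=2: pose=(-5,-4,E); sL=3/5, sR=15/34; mL=63/85, mR=-27/340; mL+mR=45/68 → advance +1; mR−mL=-279/340 → turn -1·90°
n=3: pose=(-4,-4,S); sL=20/39, sR=20/87; mL=550/1131, mR=-160/1131; mL+mR=10/29 → advance +1; mR−mL=-710/1131 → turn -1·90°

0 30/137 30/113 5805/15481 360/15481 -4 -5 W
1 60/257 60/101 18450/25957 4680/25957 -5 -5 N
2 3/5 15/34 63/85 -27/340 -5 -4 E
3 20/39 20/87 550/1131 -160/1131 -4 -4 S
final -4 -5 W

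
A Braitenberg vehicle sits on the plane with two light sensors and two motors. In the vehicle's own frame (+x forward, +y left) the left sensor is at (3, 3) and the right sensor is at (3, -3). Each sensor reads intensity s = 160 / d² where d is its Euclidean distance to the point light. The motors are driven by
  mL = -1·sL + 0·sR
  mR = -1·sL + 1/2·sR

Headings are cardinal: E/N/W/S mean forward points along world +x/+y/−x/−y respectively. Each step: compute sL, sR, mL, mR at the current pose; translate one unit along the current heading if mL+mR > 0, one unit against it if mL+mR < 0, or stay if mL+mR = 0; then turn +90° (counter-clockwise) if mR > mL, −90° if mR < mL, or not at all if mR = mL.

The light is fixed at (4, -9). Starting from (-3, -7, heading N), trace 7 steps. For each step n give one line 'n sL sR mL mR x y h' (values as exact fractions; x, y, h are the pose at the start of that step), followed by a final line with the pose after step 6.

n=0: pose=(-3,-7,N); sL=32/25, sR=160/41; mL=-32/25, mR=688/1025; mL+mR=-624/1025 → advance -1; mR−mL=80/41 → turn +1·90°
n=1: pose=(-3,-8,W); sL=20/13, sR=40/29; mL=-20/13, mR=-320/377; mL+mR=-900/377 → advance -1; mR−mL=20/29 → turn +1·90°
n=2: pose=(-2,-8,S); sL=160/13, sR=32/17; mL=-160/13, mR=-2512/221; mL+mR=-5232/221 → advance -1; mR−mL=16/17 → turn +1·90°
n=3: pose=(-2,-7,E); sL=80/17, sR=16; mL=-80/17, mR=56/17; mL+mR=-24/17 → advance -1; mR−mL=8 → turn +1·90°
n=4: pose=(-3,-7,N); sL=32/25, sR=160/41; mL=-32/25, mR=688/1025; mL+mR=-624/1025 → advance -1; mR−mL=80/41 → turn +1·90°
n=5: pose=(-3,-8,W); sL=20/13, sR=40/29; mL=-20/13, mR=-320/377; mL+mR=-900/377 → advance -1; mR−mL=20/29 → turn +1·90°
n=6: pose=(-2,-8,S); sL=160/13, sR=32/17; mL=-160/13, mR=-2512/221; mL+mR=-5232/221 → advance -1; mR−mL=16/17 → turn +1·90°

0 32/25 160/41 -32/25 688/1025 -3 -7 N
1 20/13 40/29 -20/13 -320/377 -3 -8 W
2 160/13 32/17 -160/13 -2512/221 -2 -8 S
3 80/17 16 -80/17 56/17 -2 -7 E
4 32/25 160/41 -32/25 688/1025 -3 -7 N
5 20/13 40/29 -20/13 -320/377 -3 -8 W
6 160/13 32/17 -160/13 -2512/221 -2 -8 S
final -2 -7 E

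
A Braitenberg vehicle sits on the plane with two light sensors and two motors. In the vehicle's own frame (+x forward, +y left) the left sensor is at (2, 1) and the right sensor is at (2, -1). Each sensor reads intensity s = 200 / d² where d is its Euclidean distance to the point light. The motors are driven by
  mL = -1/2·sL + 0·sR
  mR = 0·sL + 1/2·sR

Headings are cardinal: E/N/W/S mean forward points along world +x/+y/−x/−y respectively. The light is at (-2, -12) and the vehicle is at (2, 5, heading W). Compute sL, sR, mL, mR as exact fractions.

10/13 25/41 -5/13 25/82

left sensor world pos  = (0, 4); dL² = 260
right sensor world pos = (0, 6); dR² = 328
sL = 200/260 = 10/13
sR = 200/328 = 25/41
mL = -1/2·sL + 0·sR = -5/13
mR = 0·sL + 1/2·sR = 25/82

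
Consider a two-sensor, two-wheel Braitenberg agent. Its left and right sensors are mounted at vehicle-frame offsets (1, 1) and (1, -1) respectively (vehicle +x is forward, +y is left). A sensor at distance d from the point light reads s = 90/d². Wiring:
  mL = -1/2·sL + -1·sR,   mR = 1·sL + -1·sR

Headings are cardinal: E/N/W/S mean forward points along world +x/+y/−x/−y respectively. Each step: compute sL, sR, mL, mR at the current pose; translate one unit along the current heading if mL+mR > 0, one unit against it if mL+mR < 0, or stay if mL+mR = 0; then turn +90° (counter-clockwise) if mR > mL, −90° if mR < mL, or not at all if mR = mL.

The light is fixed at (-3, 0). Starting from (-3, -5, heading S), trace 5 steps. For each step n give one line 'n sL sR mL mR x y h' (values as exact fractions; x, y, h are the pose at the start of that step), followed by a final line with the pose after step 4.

0 90/37 90/37 -135/37 0 -3 -5 S
1 9 45/13 -207/26 72/13 -3 -4 E
2 90/13 10 -175/13 -40/13 -4 -4 N
3 9/4 9/2 -45/8 -9/4 -4 -5 W
4 90/37 90/37 -135/37 0 -3 -5 S
final -3 -4 E

n=0: pose=(-3,-5,S); sL=90/37, sR=90/37; mL=-135/37, mR=0; mL+mR=-135/37 → advance -1; mR−mL=135/37 → turn +1·90°
n=1: pose=(-3,-4,E); sL=9, sR=45/13; mL=-207/26, mR=72/13; mL+mR=-63/26 → advance -1; mR−mL=27/2 → turn +1·90°
n=2: pose=(-4,-4,N); sL=90/13, sR=10; mL=-175/13, mR=-40/13; mL+mR=-215/13 → advance -1; mR−mL=135/13 → turn +1·90°
n=3: pose=(-4,-5,W); sL=9/4, sR=9/2; mL=-45/8, mR=-9/4; mL+mR=-63/8 → advance -1; mR−mL=27/8 → turn +1·90°
n=4: pose=(-3,-5,S); sL=90/37, sR=90/37; mL=-135/37, mR=0; mL+mR=-135/37 → advance -1; mR−mL=135/37 → turn +1·90°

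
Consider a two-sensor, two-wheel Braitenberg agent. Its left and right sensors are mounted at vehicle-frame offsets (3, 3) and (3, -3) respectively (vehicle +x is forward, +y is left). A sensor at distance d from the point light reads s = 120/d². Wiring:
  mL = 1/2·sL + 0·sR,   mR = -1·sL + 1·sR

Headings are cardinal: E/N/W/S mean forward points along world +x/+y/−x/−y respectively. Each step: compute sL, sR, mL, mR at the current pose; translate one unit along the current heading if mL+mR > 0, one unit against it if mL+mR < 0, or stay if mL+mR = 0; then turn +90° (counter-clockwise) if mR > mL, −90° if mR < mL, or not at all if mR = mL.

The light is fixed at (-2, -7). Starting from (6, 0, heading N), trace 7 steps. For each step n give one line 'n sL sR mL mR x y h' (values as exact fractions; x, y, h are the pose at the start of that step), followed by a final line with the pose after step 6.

n=0: pose=(6,0,N); sL=24/25, sR=120/221; mL=12/25, mR=-2304/5525; mL+mR=348/5525 → advance +1; mR−mL=-4956/5525 → turn -1·90°
n=1: pose=(6,1,E); sL=60/121, sR=60/73; mL=30/121, mR=2880/8833; mL+mR=5070/8833 → advance +1; mR−mL=690/8833 → turn +1·90°
n=2: pose=(7,1,N); sL=120/157, sR=24/53; mL=60/157, mR=-2592/8321; mL+mR=588/8321 → advance +1; mR−mL=-5772/8321 → turn -1·90°
n=3: pose=(7,2,E); sL=5/12, sR=2/3; mL=5/24, mR=1/4; mL+mR=11/24 → advance +1; mR−mL=1/24 → turn +1·90°
n=4: pose=(8,2,N); sL=120/193, sR=120/313; mL=60/193, mR=-14400/60409; mL+mR=4380/60409 → advance +1; mR−mL=-33180/60409 → turn -1·90°
n=5: pose=(8,3,E); sL=60/169, sR=60/109; mL=30/169, mR=3600/18421; mL+mR=6870/18421 → advance +1; mR−mL=330/18421 → turn +1·90°
n=6: pose=(9,3,N); sL=120/233, sR=24/73; mL=60/233, mR=-3168/17009; mL+mR=1212/17009 → advance +1; mR−mL=-7548/17009 → turn -1·90°

0 24/25 120/221 12/25 -2304/5525 6 0 N
1 60/121 60/73 30/121 2880/8833 6 1 E
2 120/157 24/53 60/157 -2592/8321 7 1 N
3 5/12 2/3 5/24 1/4 7 2 E
4 120/193 120/313 60/193 -14400/60409 8 2 N
5 60/169 60/109 30/169 3600/18421 8 3 E
6 120/233 24/73 60/233 -3168/17009 9 3 N
final 9 4 E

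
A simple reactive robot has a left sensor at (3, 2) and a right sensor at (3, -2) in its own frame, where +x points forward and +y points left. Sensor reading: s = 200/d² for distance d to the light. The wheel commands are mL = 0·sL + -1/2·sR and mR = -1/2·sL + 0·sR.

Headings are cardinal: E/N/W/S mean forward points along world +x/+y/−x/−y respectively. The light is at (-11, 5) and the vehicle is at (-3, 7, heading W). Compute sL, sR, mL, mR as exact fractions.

left sensor world pos  = (-6, 5); dL² = 25
right sensor world pos = (-6, 9); dR² = 41
sL = 200/25 = 8
sR = 200/41 = 200/41
mL = 0·sL + -1/2·sR = -100/41
mR = -1/2·sL + 0·sR = -4

8 200/41 -100/41 -4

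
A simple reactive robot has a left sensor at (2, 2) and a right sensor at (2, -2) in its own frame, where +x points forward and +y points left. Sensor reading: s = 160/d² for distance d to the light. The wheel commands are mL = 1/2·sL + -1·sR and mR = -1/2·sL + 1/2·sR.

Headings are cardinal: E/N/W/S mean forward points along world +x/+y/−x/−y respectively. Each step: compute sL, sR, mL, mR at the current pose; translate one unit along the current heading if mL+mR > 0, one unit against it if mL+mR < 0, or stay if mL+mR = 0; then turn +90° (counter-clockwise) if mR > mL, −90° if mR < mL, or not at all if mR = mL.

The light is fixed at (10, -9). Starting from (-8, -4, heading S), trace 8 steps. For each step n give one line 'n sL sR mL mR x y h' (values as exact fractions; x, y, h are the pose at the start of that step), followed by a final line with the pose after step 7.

0 32/53 160/409 -1936/21677 -2304/21677 -8 -4 S
1 5/13 10/29 -115/754 -15/754 -8 -3 W
2 160/241 160/377 -8400/90857 -10880/90857 -7 -3 S
3 80/193 80/221 -6600/42653 -1120/42653 -7 -2 W
4 160/221 160/349 -7440/77129 -10240/77129 -6 -2 S
5 4/9 20/53 -74/477 -16/477 -6 -1 W
6 32/41 32/65 -272/2665 -384/2665 -5 -1 S
7 80/169 16/41 -1064/6929 -288/6929 -5 0 W
final -4 0 S

n=0: pose=(-8,-4,S); sL=32/53, sR=160/409; mL=-1936/21677, mR=-2304/21677; mL+mR=-80/409 → advance -1; mR−mL=-368/21677 → turn -1·90°
n=1: pose=(-8,-3,W); sL=5/13, sR=10/29; mL=-115/754, mR=-15/754; mL+mR=-5/29 → advance -1; mR−mL=50/377 → turn +1·90°
n=2: pose=(-7,-3,S); sL=160/241, sR=160/377; mL=-8400/90857, mR=-10880/90857; mL+mR=-80/377 → advance -1; mR−mL=-2480/90857 → turn -1·90°
n=3: pose=(-7,-2,W); sL=80/193, sR=80/221; mL=-6600/42653, mR=-1120/42653; mL+mR=-40/221 → advance -1; mR−mL=5480/42653 → turn +1·90°
n=4: pose=(-6,-2,S); sL=160/221, sR=160/349; mL=-7440/77129, mR=-10240/77129; mL+mR=-80/349 → advance -1; mR−mL=-2800/77129 → turn -1·90°
n=5: pose=(-6,-1,W); sL=4/9, sR=20/53; mL=-74/477, mR=-16/477; mL+mR=-10/53 → advance -1; mR−mL=58/477 → turn +1·90°
n=6: pose=(-5,-1,S); sL=32/41, sR=32/65; mL=-272/2665, mR=-384/2665; mL+mR=-16/65 → advance -1; mR−mL=-112/2665 → turn -1·90°
n=7: pose=(-5,0,W); sL=80/169, sR=16/41; mL=-1064/6929, mR=-288/6929; mL+mR=-8/41 → advance -1; mR−mL=776/6929 → turn +1·90°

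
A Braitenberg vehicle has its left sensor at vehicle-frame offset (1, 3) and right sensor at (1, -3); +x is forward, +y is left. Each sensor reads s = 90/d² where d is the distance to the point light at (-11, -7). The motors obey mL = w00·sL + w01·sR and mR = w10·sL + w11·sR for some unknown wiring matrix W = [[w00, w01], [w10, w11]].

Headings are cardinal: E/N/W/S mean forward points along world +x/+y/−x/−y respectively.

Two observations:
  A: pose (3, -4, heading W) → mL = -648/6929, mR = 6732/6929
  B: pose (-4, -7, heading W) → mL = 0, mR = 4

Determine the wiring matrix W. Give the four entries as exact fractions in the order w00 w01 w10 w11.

-1 1 1 1

obs A: pose=(3,-4,W) → sL=90/169, sR=18/41, mL=-648/6929, mR=6732/6929
obs B: pose=(-4,-7,W) → sL=2, sR=2, mL=0, mR=4
sensor matrix S = [[90/169, 18/41], [2, 2]]; det S = 1296/6929
solve [mL_A; mL_B] = S·[w00; w01] and [mR_A; mR_B] = S·[w10; w11]:
  w00 = -1, w01 = 1, w10 = 1, w11 = 1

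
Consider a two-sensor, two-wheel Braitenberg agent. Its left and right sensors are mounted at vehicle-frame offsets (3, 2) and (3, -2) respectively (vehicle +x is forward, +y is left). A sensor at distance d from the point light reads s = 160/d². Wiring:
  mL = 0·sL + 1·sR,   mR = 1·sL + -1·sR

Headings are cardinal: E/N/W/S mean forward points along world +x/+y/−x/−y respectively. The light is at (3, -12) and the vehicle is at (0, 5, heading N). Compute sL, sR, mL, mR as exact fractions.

32/85 160/401 160/401 -768/34085

left sensor world pos  = (-2, 8); dL² = 425
right sensor world pos = (2, 8); dR² = 401
sL = 160/425 = 32/85
sR = 160/401 = 160/401
mL = 0·sL + 1·sR = 160/401
mR = 1·sL + -1·sR = -768/34085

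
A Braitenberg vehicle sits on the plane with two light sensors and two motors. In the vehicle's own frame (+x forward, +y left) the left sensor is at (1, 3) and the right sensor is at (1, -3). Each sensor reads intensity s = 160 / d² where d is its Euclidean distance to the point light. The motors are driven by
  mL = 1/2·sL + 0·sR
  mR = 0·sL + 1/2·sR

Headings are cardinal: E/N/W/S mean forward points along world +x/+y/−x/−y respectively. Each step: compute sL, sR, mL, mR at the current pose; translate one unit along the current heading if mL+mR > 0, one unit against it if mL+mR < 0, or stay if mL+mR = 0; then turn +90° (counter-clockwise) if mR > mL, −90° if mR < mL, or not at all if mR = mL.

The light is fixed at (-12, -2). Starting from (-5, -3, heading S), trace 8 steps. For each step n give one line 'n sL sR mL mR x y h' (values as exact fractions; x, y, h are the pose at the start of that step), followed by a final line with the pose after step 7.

n=0: pose=(-5,-3,S); sL=20/13, sR=8; mL=10/13, mR=4; mL+mR=62/13 → advance +1; mR−mL=42/13 → turn +1·90°
n=1: pose=(-5,-4,E); sL=32/13, sR=160/89; mL=16/13, mR=80/89; mL+mR=2464/1157 → advance +1; mR−mL=-384/1157 → turn -1·90°
n=2: pose=(-4,-4,S); sL=16/13, sR=80/17; mL=8/13, mR=40/17; mL+mR=656/221 → advance +1; mR−mL=384/221 → turn +1·90°
n=3: pose=(-4,-5,E); sL=160/81, sR=160/117; mL=80/81, mR=80/117; mL+mR=1760/1053 → advance +1; mR−mL=-320/1053 → turn -1·90°
n=4: pose=(-3,-5,S); sL=1, sR=40/13; mL=1/2, mR=20/13; mL+mR=53/26 → advance +1; mR−mL=27/26 → turn +1·90°
n=5: pose=(-3,-6,E); sL=160/101, sR=160/149; mL=80/101, mR=80/149; mL+mR=20000/15049 → advance +1; mR−mL=-3840/15049 → turn -1·90°
n=6: pose=(-2,-6,S); sL=80/97, sR=80/37; mL=40/97, mR=40/37; mL+mR=5360/3589 → advance +1; mR−mL=2400/3589 → turn +1·90°
n=7: pose=(-2,-7,E); sL=32/25, sR=32/37; mL=16/25, mR=16/37; mL+mR=992/925 → advance +1; mR−mL=-192/925 → turn -1·90°

0 20/13 8 10/13 4 -5 -3 S
1 32/13 160/89 16/13 80/89 -5 -4 E
2 16/13 80/17 8/13 40/17 -4 -4 S
3 160/81 160/117 80/81 80/117 -4 -5 E
4 1 40/13 1/2 20/13 -3 -5 S
5 160/101 160/149 80/101 80/149 -3 -6 E
6 80/97 80/37 40/97 40/37 -2 -6 S
7 32/25 32/37 16/25 16/37 -2 -7 E
final -1 -7 S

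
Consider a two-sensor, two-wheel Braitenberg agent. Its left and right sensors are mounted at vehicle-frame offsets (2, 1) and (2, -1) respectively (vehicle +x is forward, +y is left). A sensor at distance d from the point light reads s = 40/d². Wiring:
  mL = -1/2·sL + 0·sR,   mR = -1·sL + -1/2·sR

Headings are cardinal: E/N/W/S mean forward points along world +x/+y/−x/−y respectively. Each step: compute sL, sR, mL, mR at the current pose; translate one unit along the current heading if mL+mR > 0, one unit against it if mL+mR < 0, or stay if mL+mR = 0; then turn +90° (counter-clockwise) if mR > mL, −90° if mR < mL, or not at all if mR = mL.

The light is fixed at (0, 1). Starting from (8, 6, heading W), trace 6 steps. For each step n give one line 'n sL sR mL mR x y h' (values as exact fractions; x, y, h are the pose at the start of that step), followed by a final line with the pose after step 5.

0 10/13 5/9 -5/13 -245/234 8 6 W
1 40/113 40/149 -20/113 -8220/16837 9 6 N
2 20/73 4/13 -10/73 -406/949 9 5 E
3 8/17 40/53 -4/17 -764/901 8 5 S
4 10/13 5/9 -5/13 -245/234 8 6 W
5 40/113 40/149 -20/113 -8220/16837 9 6 N
final 9 5 E

n=0: pose=(8,6,W); sL=10/13, sR=5/9; mL=-5/13, mR=-245/234; mL+mR=-335/234 → advance -1; mR−mL=-155/234 → turn -1·90°
n=1: pose=(9,6,N); sL=40/113, sR=40/149; mL=-20/113, mR=-8220/16837; mL+mR=-11200/16837 → advance -1; mR−mL=-5240/16837 → turn -1·90°
n=2: pose=(9,5,E); sL=20/73, sR=4/13; mL=-10/73, mR=-406/949; mL+mR=-536/949 → advance -1; mR−mL=-276/949 → turn -1·90°
n=3: pose=(8,5,S); sL=8/17, sR=40/53; mL=-4/17, mR=-764/901; mL+mR=-976/901 → advance -1; mR−mL=-552/901 → turn -1·90°
n=4: pose=(8,6,W); sL=10/13, sR=5/9; mL=-5/13, mR=-245/234; mL+mR=-335/234 → advance -1; mR−mL=-155/234 → turn -1·90°
n=5: pose=(9,6,N); sL=40/113, sR=40/149; mL=-20/113, mR=-8220/16837; mL+mR=-11200/16837 → advance -1; mR−mL=-5240/16837 → turn -1·90°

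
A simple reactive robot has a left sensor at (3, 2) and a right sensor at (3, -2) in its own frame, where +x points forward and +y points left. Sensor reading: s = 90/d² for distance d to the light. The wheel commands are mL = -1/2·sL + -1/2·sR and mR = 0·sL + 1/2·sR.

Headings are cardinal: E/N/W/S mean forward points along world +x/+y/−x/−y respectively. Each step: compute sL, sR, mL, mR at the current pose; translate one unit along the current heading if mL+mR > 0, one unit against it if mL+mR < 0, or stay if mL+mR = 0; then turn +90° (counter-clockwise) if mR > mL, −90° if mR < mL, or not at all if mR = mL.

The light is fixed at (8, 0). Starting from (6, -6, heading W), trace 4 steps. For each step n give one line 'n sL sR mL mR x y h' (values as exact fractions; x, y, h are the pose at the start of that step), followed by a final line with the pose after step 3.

0 90/89 90/41 -5850/3649 45/41 6 -6 W
1 45/41 1 -43/41 1/2 7 -6 S
2 90/13 90/53 -2970/689 45/53 7 -5 E
3 9/2 45/2 -27/2 45/4 6 -5 N
final 6 -6 W

n=0: pose=(6,-6,W); sL=90/89, sR=90/41; mL=-5850/3649, mR=45/41; mL+mR=-45/89 → advance -1; mR−mL=9855/3649 → turn +1·90°
n=1: pose=(7,-6,S); sL=45/41, sR=1; mL=-43/41, mR=1/2; mL+mR=-45/82 → advance -1; mR−mL=127/82 → turn +1·90°
n=2: pose=(7,-5,E); sL=90/13, sR=90/53; mL=-2970/689, mR=45/53; mL+mR=-45/13 → advance -1; mR−mL=3555/689 → turn +1·90°
n=3: pose=(6,-5,N); sL=9/2, sR=45/2; mL=-27/2, mR=45/4; mL+mR=-9/4 → advance -1; mR−mL=99/4 → turn +1·90°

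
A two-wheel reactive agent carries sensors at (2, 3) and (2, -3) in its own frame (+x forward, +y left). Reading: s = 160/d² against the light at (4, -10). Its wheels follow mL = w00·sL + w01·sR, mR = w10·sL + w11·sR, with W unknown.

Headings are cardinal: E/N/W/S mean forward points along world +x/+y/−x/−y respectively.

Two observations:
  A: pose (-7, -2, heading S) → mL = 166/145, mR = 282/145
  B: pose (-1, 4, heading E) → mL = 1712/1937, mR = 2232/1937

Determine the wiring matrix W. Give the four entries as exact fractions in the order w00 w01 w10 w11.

1/2 1/2 1 1/2

obs A: pose=(-7,-2,S) → sL=8/5, sR=20/29, mL=166/145, mR=282/145
obs B: pose=(-1,4,E) → sL=80/149, sR=16/13, mL=1712/1937, mR=2232/1937
sensor matrix S = [[8/5, 20/29], [80/149, 16/13]]; det S = 449088/280865
solve [mL_A; mL_B] = S·[w00; w01] and [mR_A; mR_B] = S·[w10; w11]:
  w00 = 1/2, w01 = 1/2, w10 = 1, w11 = 1/2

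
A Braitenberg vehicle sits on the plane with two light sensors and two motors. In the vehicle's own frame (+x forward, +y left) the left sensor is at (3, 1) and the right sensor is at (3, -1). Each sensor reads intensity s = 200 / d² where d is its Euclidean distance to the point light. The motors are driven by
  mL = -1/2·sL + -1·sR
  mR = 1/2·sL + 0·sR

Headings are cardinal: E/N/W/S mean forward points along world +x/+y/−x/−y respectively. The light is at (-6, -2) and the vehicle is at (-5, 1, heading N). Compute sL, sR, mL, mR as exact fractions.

50/9 5 -70/9 25/9

left sensor world pos  = (-6, 4); dL² = 36
right sensor world pos = (-4, 4); dR² = 40
sL = 200/36 = 50/9
sR = 200/40 = 5
mL = -1/2·sL + -1·sR = -70/9
mR = 1/2·sL + 0·sR = 25/9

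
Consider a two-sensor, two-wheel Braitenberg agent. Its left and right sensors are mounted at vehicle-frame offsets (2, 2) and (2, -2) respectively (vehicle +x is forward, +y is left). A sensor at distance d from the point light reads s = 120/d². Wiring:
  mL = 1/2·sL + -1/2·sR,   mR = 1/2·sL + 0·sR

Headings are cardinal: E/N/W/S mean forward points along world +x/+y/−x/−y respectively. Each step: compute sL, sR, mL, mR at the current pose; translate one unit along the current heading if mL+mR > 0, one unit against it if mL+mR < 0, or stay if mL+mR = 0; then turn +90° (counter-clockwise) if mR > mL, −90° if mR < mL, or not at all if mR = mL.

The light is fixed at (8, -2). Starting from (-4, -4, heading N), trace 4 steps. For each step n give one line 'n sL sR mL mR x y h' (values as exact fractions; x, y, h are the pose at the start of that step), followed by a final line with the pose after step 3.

n=0: pose=(-4,-4,N); sL=30/49, sR=6/5; mL=-72/245, mR=15/49; mL+mR=3/245 → advance +1; mR−mL=3/5 → turn +1·90°
n=1: pose=(-4,-3,W); sL=24/41, sR=120/197; mL=-96/8077, mR=12/41; mL+mR=2268/8077 → advance +1; mR−mL=60/197 → turn +1·90°
n=2: pose=(-5,-3,S); sL=12/13, sR=20/39; mL=8/39, mR=6/13; mL+mR=2/3 → advance +1; mR−mL=10/39 → turn +1·90°
n=3: pose=(-5,-4,E); sL=120/121, sR=120/137; mL=960/16577, mR=60/121; mL+mR=9180/16577 → advance +1; mR−mL=60/137 → turn +1·90°

0 30/49 6/5 -72/245 15/49 -4 -4 N
1 24/41 120/197 -96/8077 12/41 -4 -3 W
2 12/13 20/39 8/39 6/13 -5 -3 S
3 120/121 120/137 960/16577 60/121 -5 -4 E
final -4 -4 N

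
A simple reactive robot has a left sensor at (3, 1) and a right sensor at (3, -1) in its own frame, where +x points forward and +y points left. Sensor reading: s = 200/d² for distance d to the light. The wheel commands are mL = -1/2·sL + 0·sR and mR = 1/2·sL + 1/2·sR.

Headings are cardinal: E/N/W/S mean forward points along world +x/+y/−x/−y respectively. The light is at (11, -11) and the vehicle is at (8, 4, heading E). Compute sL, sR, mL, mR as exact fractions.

left sensor world pos  = (11, 5); dL² = 256
right sensor world pos = (11, 3); dR² = 196
sL = 200/256 = 25/32
sR = 200/196 = 50/49
mL = -1/2·sL + 0·sR = -25/64
mR = 1/2·sL + 1/2·sR = 2825/3136

25/32 50/49 -25/64 2825/3136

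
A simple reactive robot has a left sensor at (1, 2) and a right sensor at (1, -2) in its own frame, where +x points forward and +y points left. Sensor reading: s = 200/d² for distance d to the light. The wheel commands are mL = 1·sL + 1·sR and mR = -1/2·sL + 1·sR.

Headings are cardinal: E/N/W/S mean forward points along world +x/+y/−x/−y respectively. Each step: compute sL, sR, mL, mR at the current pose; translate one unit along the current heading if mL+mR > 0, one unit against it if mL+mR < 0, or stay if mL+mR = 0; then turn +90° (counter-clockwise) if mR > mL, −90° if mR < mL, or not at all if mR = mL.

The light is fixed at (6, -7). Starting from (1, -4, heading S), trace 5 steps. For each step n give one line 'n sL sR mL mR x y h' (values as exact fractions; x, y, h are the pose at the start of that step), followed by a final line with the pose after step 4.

0 200/13 200/53 13200/689 -2700/689 1 -4 S
1 50/9 50/13 1100/117 125/117 1 -5 W
2 200/73 8 784/73 484/73 0 -5 N
3 4 100/13 152/13 74/13 0 -4 E
4 200/13 200/53 13200/689 -2700/689 1 -4 S
final 1 -5 W

n=0: pose=(1,-4,S); sL=200/13, sR=200/53; mL=13200/689, mR=-2700/689; mL+mR=10500/689 → advance +1; mR−mL=-300/13 → turn -1·90°
n=1: pose=(1,-5,W); sL=50/9, sR=50/13; mL=1100/117, mR=125/117; mL+mR=1225/117 → advance +1; mR−mL=-25/3 → turn -1·90°
n=2: pose=(0,-5,N); sL=200/73, sR=8; mL=784/73, mR=484/73; mL+mR=1268/73 → advance +1; mR−mL=-300/73 → turn -1·90°
n=3: pose=(0,-4,E); sL=4, sR=100/13; mL=152/13, mR=74/13; mL+mR=226/13 → advance +1; mR−mL=-6 → turn -1·90°
n=4: pose=(1,-4,S); sL=200/13, sR=200/53; mL=13200/689, mR=-2700/689; mL+mR=10500/689 → advance +1; mR−mL=-300/13 → turn -1·90°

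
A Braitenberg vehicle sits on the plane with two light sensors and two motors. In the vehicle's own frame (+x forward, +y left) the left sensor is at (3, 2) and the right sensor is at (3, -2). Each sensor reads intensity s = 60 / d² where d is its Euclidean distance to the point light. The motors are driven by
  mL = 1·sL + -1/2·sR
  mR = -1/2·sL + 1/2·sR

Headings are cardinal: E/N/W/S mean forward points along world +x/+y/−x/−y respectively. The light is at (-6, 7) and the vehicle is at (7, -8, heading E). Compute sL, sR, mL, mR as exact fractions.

12/85 12/109 798/9265 -144/9265

left sensor world pos  = (10, -6); dL² = 425
right sensor world pos = (10, -10); dR² = 545
sL = 60/425 = 12/85
sR = 60/545 = 12/109
mL = 1·sL + -1/2·sR = 798/9265
mR = -1/2·sL + 1/2·sR = -144/9265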